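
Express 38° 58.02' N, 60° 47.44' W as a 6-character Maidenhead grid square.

FM98ox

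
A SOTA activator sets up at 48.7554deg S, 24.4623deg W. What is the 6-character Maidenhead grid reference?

Offset from 180°W / 90°S: lon 155.5377°, lat 41.2446°.
Field (20°×10°, letters A–R): 155.5377/20 → 7 → H, 41.2446/10 → 4 → E; chars HE.
Square (2°×1°, digits 0–9): 15.5377/2 → 7, 1.2446/1 → 1; chars 71.
Subsquare (5′×2.5′, letters a–x): 1.5377/0.0833333 → 18 → s, 0.2446/0.0416667 → 5 → f; chars sf.

HE71sf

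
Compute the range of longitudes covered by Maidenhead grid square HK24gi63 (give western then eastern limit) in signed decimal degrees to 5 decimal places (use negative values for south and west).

-35.45000, -35.44167

Field H=7, K=10: +7·20° lon, +10·10° lat → SW at lon -40°, lat 10°.
Square 2, 4: +2·2° lon, +4·1° lat → SW at lon -36°, lat 14°.
Subsquare g=6, i=8: +6·0.0833333° lon, +8·0.0416667° lat → SW at lon -35.5°, lat 14.3333°.
Extended square 6, 3: +6·0.00833333° lon, +3·0.00416667° lat → SW at lon -35.45°, lat 14.3458°.
Cell spans 0.00833333° lon × 0.00416667° lat.
west -35.45000, east -35.44167.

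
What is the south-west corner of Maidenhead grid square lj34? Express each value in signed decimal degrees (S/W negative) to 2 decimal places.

4.00, 46.00

Field L=11, J=9: +11·20° lon, +9·10° lat → SW at lon 40°, lat 0°.
Square 3, 4: +3·2° lon, +4·1° lat → SW at lon 46°, lat 4°.
latitude 4.00, longitude 46.00.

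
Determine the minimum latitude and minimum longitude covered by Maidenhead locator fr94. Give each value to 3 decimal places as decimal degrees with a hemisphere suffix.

Field F=5, R=17: +5·20° lon, +17·10° lat → SW at lon -80°, lat 80°.
Square 9, 4: +9·2° lon, +4·1° lat → SW at lon -62°, lat 84°.
latitude 84.000° N, longitude 62.000° W.

84.000° N, 62.000° W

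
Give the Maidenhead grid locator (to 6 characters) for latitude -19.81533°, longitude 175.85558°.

Add 180° to longitude and 90° to latitude: 355.8556, 70.1847.
Field: 355.8556/20 → 17 → R, 70.1847/10 → 7 → H; chars RH.
Square: 15.8556/2 → 7, 0.1847/1 → 0; chars 70.
Subsquare: 1.8556/0.0833333 → 22 → w, 0.1847/0.0416667 → 4 → e; chars we.

RH70we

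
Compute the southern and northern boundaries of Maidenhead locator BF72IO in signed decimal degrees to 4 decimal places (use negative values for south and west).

-37.4167, -37.3750

Field B=1, F=5: +1·20° lon, +5·10° lat → SW at lon -160°, lat -40°.
Square 7, 2: +7·2° lon, +2·1° lat → SW at lon -146°, lat -38°.
Subsquare i=8, o=14: +8·0.0833333° lon, +14·0.0416667° lat → SW at lon -145.333°, lat -37.4167°.
Cell spans 0.0833333° lon × 0.0416667° lat.
south -37.4167, north -37.3750.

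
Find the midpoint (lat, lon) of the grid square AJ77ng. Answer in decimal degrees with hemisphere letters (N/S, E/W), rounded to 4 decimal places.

7.2708° N, 164.8750° W

Field A=0, J=9: +0·20° lon, +9·10° lat → SW at lon -180°, lat 0°.
Square 7, 7: +7·2° lon, +7·1° lat → SW at lon -166°, lat 7°.
Subsquare n=13, g=6: +13·0.0833333° lon, +6·0.0416667° lat → SW at lon -164.917°, lat 7.25°.
Cell spans 0.0833333° lon × 0.0416667° lat. Centre is SW corner plus half of each.
latitude 7.2708° N, longitude 164.8750° W.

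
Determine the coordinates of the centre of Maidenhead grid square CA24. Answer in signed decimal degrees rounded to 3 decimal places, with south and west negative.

Field C=2, A=0: +2·20° lon, +0·10° lat → SW at lon -140°, lat -90°.
Square 2, 4: +2·2° lon, +4·1° lat → SW at lon -136°, lat -86°.
Cell spans 2° lon × 1° lat. Centre is SW corner plus half of each.
latitude -85.500, longitude -135.000.

-85.500, -135.000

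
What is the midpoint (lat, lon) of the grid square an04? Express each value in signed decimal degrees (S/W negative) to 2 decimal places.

44.50, -179.00

Field A=0, N=13: +0·20° lon, +13·10° lat → SW at lon -180°, lat 40°.
Square 0, 4: +0·2° lon, +4·1° lat → SW at lon -180°, lat 44°.
Cell spans 2° lon × 1° lat. Centre is SW corner plus half of each.
latitude 44.50, longitude -179.00.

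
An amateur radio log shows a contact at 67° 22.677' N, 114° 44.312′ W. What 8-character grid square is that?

Add 180° to longitude and 90° to latitude: 65.26147, 157.37795.
Field: lon ⌊65.26147/20⌋ = 3 → D; lat ⌊157.37795/10⌋ = 15 → P.
Square: lon ⌊5.26147/2⌋ = 2; lat ⌊7.37795/1⌋ = 7.
Subsquare: lon ⌊1.26147/0.0833333⌋ = 15 → p; lat ⌊0.37795/0.0416667⌋ = 9 → j.
Extended square: lon ⌊0.01147/0.00833333⌋ = 1; lat ⌊0.00295/0.00416667⌋ = 0.

DP27pj10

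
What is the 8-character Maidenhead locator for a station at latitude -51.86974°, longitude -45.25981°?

Add 180° to longitude and 90° to latitude: 134.74019, 38.13026.
Field: lon ⌊134.74019/20⌋ = 6 → G; lat ⌊38.13026/10⌋ = 3 → D.
Square: lon ⌊14.74019/2⌋ = 7; lat ⌊8.13026/1⌋ = 8.
Subsquare: lon ⌊0.74019/0.0833333⌋ = 8 → i; lat ⌊0.13026/0.0416667⌋ = 3 → d.
Extended square: lon ⌊0.07352/0.00833333⌋ = 8; lat ⌊0.00526/0.00416667⌋ = 1.

GD78id81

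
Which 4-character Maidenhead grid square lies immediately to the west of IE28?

Longitude square 2; −1 → 1.
The latitude characters are unchanged.

IE18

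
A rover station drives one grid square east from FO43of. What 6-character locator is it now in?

FO43pf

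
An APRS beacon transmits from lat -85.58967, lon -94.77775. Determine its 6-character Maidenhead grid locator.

EA24oj

Offset from 180°W / 90°S: lon 85.2223°, lat 4.4103°.
Field: 85.2223/20 → 4 → E, 4.4103/10 → 0 → A; chars EA.
Square: 5.2223/2 → 2, 4.4103/1 → 4; chars 24.
Subsquare: 1.2223/0.0833333 → 14 → o, 0.4103/0.0416667 → 9 → j; chars oj.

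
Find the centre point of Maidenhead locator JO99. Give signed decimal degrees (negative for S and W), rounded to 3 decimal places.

Field J=9, O=14: +9·20° lon, +14·10° lat → SW at lon 0°, lat 50°.
Square 9, 9: +9·2° lon, +9·1° lat → SW at lon 18°, lat 59°.
Cell spans 2° lon × 1° lat. Centre is SW corner plus half of each.
latitude 59.500, longitude 19.000.

59.500, 19.000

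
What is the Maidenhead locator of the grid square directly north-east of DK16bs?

DK16ct

Longitude subsquare b = 1; +1 → 2 = c.
Latitude subsquare s = 18; +1 → 19 = t.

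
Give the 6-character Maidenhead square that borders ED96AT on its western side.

Longitude subsquare a = 0; −1 → -1, wraps to 23 = x, carry into square.
Longitude square 9; −1 → 8.
The latitude characters are unchanged.

ED86xt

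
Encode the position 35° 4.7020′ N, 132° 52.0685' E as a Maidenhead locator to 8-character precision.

Offset from 180°W / 90°S: lon 312.86781°, lat 125.07837°.
Field: 312.86781/20 → 15 → P, 125.07837/10 → 12 → M; chars PM.
Square: 12.86781/2 → 6, 5.07837/1 → 5; chars 65.
Subsquare: 0.86781/0.0833333 → 10 → k, 0.07837/0.0416667 → 1 → b; chars kb.
Extended square: 0.03447/0.00833333 → 4, 0.03670/0.00416667 → 8; chars 48.

PM65kb48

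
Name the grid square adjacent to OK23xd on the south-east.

OK33ac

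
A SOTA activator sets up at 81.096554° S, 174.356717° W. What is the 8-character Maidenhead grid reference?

Add 180° to longitude and 90° to latitude: 5.64328, 8.90345.
Field: lon ⌊5.64328/20⌋ = 0 → A; lat ⌊8.90345/10⌋ = 0 → A.
Square: lon ⌊5.64328/2⌋ = 2; lat ⌊8.90345/1⌋ = 8.
Subsquare: lon ⌊1.64328/0.0833333⌋ = 19 → t; lat ⌊0.90345/0.0416667⌋ = 21 → v.
Extended square: lon ⌊0.05995/0.00833333⌋ = 7; lat ⌊0.02845/0.00416667⌋ = 6.

AA28tv76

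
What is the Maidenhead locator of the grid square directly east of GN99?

Longitude square 9; +1 → 10, wraps to 0, carry into field.
Longitude field G = 6; +1 → 7 = H.
The latitude characters are unchanged.

HN09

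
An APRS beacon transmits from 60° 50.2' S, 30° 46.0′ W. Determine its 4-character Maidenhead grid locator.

Add 180° to longitude and 90° to latitude: 149.23, 29.16.
Field (20°×10°, letters A–R): lon ⌊149.23/20⌋ = 7 → H; lat ⌊29.16/10⌋ = 2 → C.
Square (2°×1°, digits 0–9): lon ⌊9.23/2⌋ = 4; lat ⌊9.16/1⌋ = 9.

HC49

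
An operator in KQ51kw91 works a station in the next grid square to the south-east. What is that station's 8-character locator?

KQ51lw00

Longitude extended square 9; +1 → 10, wraps to 0, carry into subsquare.
Longitude subsquare k = 10; +1 → 11 = l.
Latitude extended square 1; −1 → 0.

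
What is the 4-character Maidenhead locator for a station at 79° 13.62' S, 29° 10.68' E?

KB40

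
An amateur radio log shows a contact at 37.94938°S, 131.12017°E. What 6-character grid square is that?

PF52nb

Shift to the Maidenhead origin (180°W, 90°S): lon 311.1202, lat 52.0506.
Field: lon ⌊311.1202/20⌋ = 15 → P; lat ⌊52.0506/10⌋ = 5 → F.
Square: lon ⌊11.1202/2⌋ = 5; lat ⌊2.0506/1⌋ = 2.
Subsquare: lon ⌊1.1202/0.0833333⌋ = 13 → n; lat ⌊0.0506/0.0416667⌋ = 1 → b.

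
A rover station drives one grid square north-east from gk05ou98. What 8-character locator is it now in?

Longitude extended square 9; +1 → 10, wraps to 0, carry into subsquare.
Longitude subsquare o = 14; +1 → 15 = p.
Latitude extended square 8; +1 → 9.

GK05pu09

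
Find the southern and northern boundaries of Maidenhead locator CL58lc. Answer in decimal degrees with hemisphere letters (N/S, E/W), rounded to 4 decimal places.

28.0833° N, 28.1250° N

Field C=2, L=11: +2·20° lon, +11·10° lat → SW at lon -140°, lat 20°.
Square 5, 8: +5·2° lon, +8·1° lat → SW at lon -130°, lat 28°.
Subsquare l=11, c=2: +11·0.0833333° lon, +2·0.0416667° lat → SW at lon -129.083°, lat 28.0833°.
Cell spans 0.0833333° lon × 0.0416667° lat.
south 28.0833° N, north 28.1250° N.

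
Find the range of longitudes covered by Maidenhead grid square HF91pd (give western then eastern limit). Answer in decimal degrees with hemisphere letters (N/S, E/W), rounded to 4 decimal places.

Field H=7, F=5: +7·20° lon, +5·10° lat → SW at lon -40°, lat -40°.
Square 9, 1: +9·2° lon, +1·1° lat → SW at lon -22°, lat -39°.
Subsquare p=15, d=3: +15·0.0833333° lon, +3·0.0416667° lat → SW at lon -20.75°, lat -38.875°.
Cell spans 0.0833333° lon × 0.0416667° lat.
west 20.7500° W, east 20.6667° W.

20.7500° W, 20.6667° W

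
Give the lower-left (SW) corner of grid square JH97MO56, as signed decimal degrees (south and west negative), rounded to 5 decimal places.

-12.39167, 19.04167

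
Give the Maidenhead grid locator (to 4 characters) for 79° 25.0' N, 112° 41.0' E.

OQ69

Offset from 180°W / 90°S: lon 292.68°, lat 169.42°.
Field (20°×10°, letters A–R): 292.68/20 → 14 → O, 169.42/10 → 16 → Q; chars OQ.
Square (2°×1°, digits 0–9): 12.68/2 → 6, 9.42/1 → 9; chars 69.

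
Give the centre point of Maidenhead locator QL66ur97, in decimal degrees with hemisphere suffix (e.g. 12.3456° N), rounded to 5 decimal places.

26.73958° N, 153.74583° E

Field Q=16, L=11: +16·20° lon, +11·10° lat → SW at lon 140°, lat 20°.
Square 6, 6: +6·2° lon, +6·1° lat → SW at lon 152°, lat 26°.
Subsquare u=20, r=17: +20·0.0833333° lon, +17·0.0416667° lat → SW at lon 153.667°, lat 26.7083°.
Extended square 9, 7: +9·0.00833333° lon, +7·0.00416667° lat → SW at lon 153.742°, lat 26.7375°.
Cell spans 0.00833333° lon × 0.00416667° lat. Centre is SW corner plus half of each.
latitude 26.73958° N, longitude 153.74583° E.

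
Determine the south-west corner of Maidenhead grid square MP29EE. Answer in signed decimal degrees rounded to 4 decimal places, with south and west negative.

69.1667, 64.3333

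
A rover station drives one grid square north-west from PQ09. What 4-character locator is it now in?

OR90

Longitude square 0; −1 → -1, wraps to 9, carry into field.
Longitude field P = 15; −1 → 14 = O.
Latitude square 9; +1 → 10, wraps to 0, carry into field.
Latitude field Q = 16; +1 → 17 = R.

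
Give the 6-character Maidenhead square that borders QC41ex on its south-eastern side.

Longitude subsquare e = 4; +1 → 5 = f.
Latitude subsquare x = 23; −1 → 22 = w.

QC41fw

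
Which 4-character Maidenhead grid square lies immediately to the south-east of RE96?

Longitude square 9; +1 → 10, wraps to 0, carry into field.
Longitude field R = 17; +1 → 18, wraps to 0 = A, wrapping around the antimeridian.
Latitude square 6; −1 → 5.

AE05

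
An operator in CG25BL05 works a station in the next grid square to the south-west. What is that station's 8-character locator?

CG25al94

Longitude extended square 0; −1 → -1, wraps to 9, carry into subsquare.
Longitude subsquare b = 1; −1 → 0 = a.
Latitude extended square 5; −1 → 4.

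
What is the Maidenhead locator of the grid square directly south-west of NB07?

Longitude square 0; −1 → -1, wraps to 9, carry into field.
Longitude field N = 13; −1 → 12 = M.
Latitude square 7; −1 → 6.

MB96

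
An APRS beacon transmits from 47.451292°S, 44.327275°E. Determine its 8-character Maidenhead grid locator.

LE22dn91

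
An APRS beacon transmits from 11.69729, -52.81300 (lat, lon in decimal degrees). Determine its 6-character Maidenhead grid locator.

Shift to the Maidenhead origin (180°W, 90°S): lon 127.1870, lat 101.6973.
Field: lon ⌊127.1870/20⌋ = 6 → G; lat ⌊101.6973/10⌋ = 10 → K.
Square: lon ⌊7.1870/2⌋ = 3; lat ⌊1.6973/1⌋ = 1.
Subsquare: lon ⌊1.1870/0.0833333⌋ = 14 → o; lat ⌊0.6973/0.0416667⌋ = 16 → q.

GK31oq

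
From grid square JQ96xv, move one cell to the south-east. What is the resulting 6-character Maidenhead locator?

Longitude subsquare x = 23; +1 → 24, wraps to 0 = a, carry into square.
Longitude square 9; +1 → 10, wraps to 0, carry into field.
Longitude field J = 9; +1 → 10 = K.
Latitude subsquare v = 21; −1 → 20 = u.

KQ06au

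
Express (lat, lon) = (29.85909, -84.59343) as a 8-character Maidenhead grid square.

Offset from 180°W / 90°S: lon 95.40657°, lat 119.85909°.
Field: 95.40657/20 → 4 → E, 119.85909/10 → 11 → L; chars EL.
Square: 15.40657/2 → 7, 9.85909/1 → 9; chars 79.
Subsquare: 1.40657/0.0833333 → 16 → q, 0.85909/0.0416667 → 20 → u; chars qu.
Extended square: 0.07324/0.00833333 → 8, 0.02576/0.00416667 → 6; chars 86.

EL79qu86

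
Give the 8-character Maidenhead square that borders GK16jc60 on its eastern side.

GK16jc70

Longitude extended square 6; +1 → 7.
The latitude characters are unchanged.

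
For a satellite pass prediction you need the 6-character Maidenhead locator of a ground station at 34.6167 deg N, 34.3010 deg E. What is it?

KM74do

Add 180° to longitude and 90° to latitude: 214.3010, 124.6167.
Field (20°×10°, letters A–R): lon ⌊214.3010/20⌋ = 10 → K; lat ⌊124.6167/10⌋ = 12 → M.
Square (2°×1°, digits 0–9): lon ⌊14.3010/2⌋ = 7; lat ⌊4.6167/1⌋ = 4.
Subsquare (5′×2.5′, letters a–x): lon ⌊0.3010/0.0833333⌋ = 3 → d; lat ⌊0.6167/0.0416667⌋ = 14 → o.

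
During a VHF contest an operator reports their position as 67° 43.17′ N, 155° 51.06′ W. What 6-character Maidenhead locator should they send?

Add 180° to longitude and 90° to latitude: 24.1490, 157.7195.
Field: 24.1490/20 → 1 → B, 157.7195/10 → 15 → P; chars BP.
Square: 4.1490/2 → 2, 7.7195/1 → 7; chars 27.
Subsquare: 0.1490/0.0833333 → 1 → b, 0.7195/0.0416667 → 17 → r; chars br.

BP27br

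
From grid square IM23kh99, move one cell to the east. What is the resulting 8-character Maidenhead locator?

IM23lh09

Longitude extended square 9; +1 → 10, wraps to 0, carry into subsquare.
Longitude subsquare k = 10; +1 → 11 = l.
The latitude characters are unchanged.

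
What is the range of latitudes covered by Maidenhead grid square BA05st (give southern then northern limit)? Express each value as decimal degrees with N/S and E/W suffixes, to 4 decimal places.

84.2083° S, 84.1667° S

Field B=1, A=0: +1·20° lon, +0·10° lat → SW at lon -160°, lat -90°.
Square 0, 5: +0·2° lon, +5·1° lat → SW at lon -160°, lat -85°.
Subsquare s=18, t=19: +18·0.0833333° lon, +19·0.0416667° lat → SW at lon -158.5°, lat -84.2083°.
Cell spans 0.0833333° lon × 0.0416667° lat.
south 84.2083° S, north 84.1667° S.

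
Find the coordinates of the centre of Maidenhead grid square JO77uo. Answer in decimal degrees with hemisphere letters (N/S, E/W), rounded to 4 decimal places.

57.6042° N, 15.7083° E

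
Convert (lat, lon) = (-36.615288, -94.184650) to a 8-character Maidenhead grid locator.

EF23vj72

Shift to the Maidenhead origin (180°W, 90°S): lon 85.81535, lat 53.38471.
Field (20°×10°, letters A–R): lon ⌊85.81535/20⌋ = 4 → E; lat ⌊53.38471/10⌋ = 5 → F.
Square (2°×1°, digits 0–9): lon ⌊5.81535/2⌋ = 2; lat ⌊3.38471/1⌋ = 3.
Subsquare (5′×2.5′, letters a–x): lon ⌊1.81535/0.0833333⌋ = 21 → v; lat ⌊0.38471/0.0416667⌋ = 9 → j.
Extended square (30″×15″, digits 0–9): lon ⌊0.06535/0.00833333⌋ = 7; lat ⌊0.00971/0.00416667⌋ = 2.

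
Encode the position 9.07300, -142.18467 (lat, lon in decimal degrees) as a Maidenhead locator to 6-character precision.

Add 180° to longitude and 90° to latitude: 37.8153, 99.0730.
Field: lon ⌊37.8153/20⌋ = 1 → B; lat ⌊99.0730/10⌋ = 9 → J.
Square: lon ⌊17.8153/2⌋ = 8; lat ⌊9.0730/1⌋ = 9.
Subsquare: lon ⌊1.8153/0.0833333⌋ = 21 → v; lat ⌊0.0730/0.0416667⌋ = 1 → b.

BJ89vb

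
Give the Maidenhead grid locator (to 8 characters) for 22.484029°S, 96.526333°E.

NG87gm33

Shift to the Maidenhead origin (180°W, 90°S): lon 276.52633, lat 67.51597.
Field: lon ⌊276.52633/20⌋ = 13 → N; lat ⌊67.51597/10⌋ = 6 → G.
Square: lon ⌊16.52633/2⌋ = 8; lat ⌊7.51597/1⌋ = 7.
Subsquare: lon ⌊0.52633/0.0833333⌋ = 6 → g; lat ⌊0.51597/0.0416667⌋ = 12 → m.
Extended square: lon ⌊0.02633/0.00833333⌋ = 3; lat ⌊0.01597/0.00416667⌋ = 3.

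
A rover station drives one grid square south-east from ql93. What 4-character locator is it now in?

RL02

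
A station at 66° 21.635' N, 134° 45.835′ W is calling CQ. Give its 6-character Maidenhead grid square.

Offset from 180°W / 90°S: lon 45.2361°, lat 156.3606°.
Field: 45.2361/20 → 2 → C, 156.3606/10 → 15 → P; chars CP.
Square: 5.2361/2 → 2, 6.3606/1 → 6; chars 26.
Subsquare: 1.2361/0.0833333 → 14 → o, 0.3606/0.0416667 → 8 → i; chars oi.

CP26oi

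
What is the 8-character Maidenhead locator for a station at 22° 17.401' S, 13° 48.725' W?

Offset from 180°W / 90°S: lon 166.18792°, lat 67.70998°.
Field: 166.18792/20 → 8 → I, 67.70998/10 → 6 → G; chars IG.
Square: 6.18792/2 → 3, 7.70998/1 → 7; chars 37.
Subsquare: 0.18792/0.0833333 → 2 → c, 0.70998/0.0416667 → 17 → r; chars cr.
Extended square: 0.02125/0.00833333 → 2, 0.00165/0.00416667 → 0; chars 20.

IG37cr20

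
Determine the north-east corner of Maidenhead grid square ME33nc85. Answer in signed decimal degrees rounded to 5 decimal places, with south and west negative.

-46.89167, 67.15833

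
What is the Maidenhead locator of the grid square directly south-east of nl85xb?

NL95aa

Longitude subsquare x = 23; +1 → 24, wraps to 0 = a, carry into square.
Longitude square 8; +1 → 9.
Latitude subsquare b = 1; −1 → 0 = a.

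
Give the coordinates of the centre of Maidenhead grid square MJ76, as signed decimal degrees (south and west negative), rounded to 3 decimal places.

6.500, 75.000

Field M=12, J=9: +12·20° lon, +9·10° lat → SW at lon 60°, lat 0°.
Square 7, 6: +7·2° lon, +6·1° lat → SW at lon 74°, lat 6°.
Cell spans 2° lon × 1° lat. Centre is SW corner plus half of each.
latitude 6.500, longitude 75.000.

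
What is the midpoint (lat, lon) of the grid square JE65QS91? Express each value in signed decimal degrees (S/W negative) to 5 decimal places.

-44.24375, 13.41250

Field J=9, E=4: +9·20° lon, +4·10° lat → SW at lon 0°, lat -50°.
Square 6, 5: +6·2° lon, +5·1° lat → SW at lon 12°, lat -45°.
Subsquare q=16, s=18: +16·0.0833333° lon, +18·0.0416667° lat → SW at lon 13.3333°, lat -44.25°.
Extended square 9, 1: +9·0.00833333° lon, +1·0.00416667° lat → SW at lon 13.4083°, lat -44.2458°.
Cell spans 0.00833333° lon × 0.00416667° lat. Centre is SW corner plus half of each.
latitude -44.24375, longitude 13.41250.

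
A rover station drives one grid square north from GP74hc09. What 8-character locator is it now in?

Latitude extended square 9; +1 → 10, wraps to 0, carry into subsquare.
Latitude subsquare c = 2; +1 → 3 = d.
The longitude characters are unchanged.

GP74hd00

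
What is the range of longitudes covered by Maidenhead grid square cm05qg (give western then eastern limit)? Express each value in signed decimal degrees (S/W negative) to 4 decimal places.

Field C=2, M=12: +2·20° lon, +12·10° lat → SW at lon -140°, lat 30°.
Square 0, 5: +0·2° lon, +5·1° lat → SW at lon -140°, lat 35°.
Subsquare q=16, g=6: +16·0.0833333° lon, +6·0.0416667° lat → SW at lon -138.667°, lat 35.25°.
Cell spans 0.0833333° lon × 0.0416667° lat.
west -138.6667, east -138.5833.

-138.6667, -138.5833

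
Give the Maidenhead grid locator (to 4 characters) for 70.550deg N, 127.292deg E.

PQ30

Shift to the Maidenhead origin (180°W, 90°S): lon 307.29, lat 160.55.
Field: lon ⌊307.29/20⌋ = 15 → P; lat ⌊160.55/10⌋ = 16 → Q.
Square: lon ⌊7.29/2⌋ = 3; lat ⌊0.55/1⌋ = 0.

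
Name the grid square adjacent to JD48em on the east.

JD48fm

Longitude subsquare e = 4; +1 → 5 = f.
The latitude characters are unchanged.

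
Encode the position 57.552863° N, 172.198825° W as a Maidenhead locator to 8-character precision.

AO37vn62

Shift to the Maidenhead origin (180°W, 90°S): lon 7.80118, lat 147.55286.
Field: lon ⌊7.80118/20⌋ = 0 → A; lat ⌊147.55286/10⌋ = 14 → O.
Square: lon ⌊7.80118/2⌋ = 3; lat ⌊7.55286/1⌋ = 7.
Subsquare: lon ⌊1.80118/0.0833333⌋ = 21 → v; lat ⌊0.55286/0.0416667⌋ = 13 → n.
Extended square: lon ⌊0.05118/0.00833333⌋ = 6; lat ⌊0.01120/0.00416667⌋ = 2.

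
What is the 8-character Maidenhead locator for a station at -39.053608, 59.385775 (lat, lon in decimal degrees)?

Add 180° to longitude and 90° to latitude: 239.38577, 50.94639.
Field: 239.38577/20 → 11 → L, 50.94639/10 → 5 → F; chars LF.
Square: 19.38577/2 → 9, 0.94639/1 → 0; chars 90.
Subsquare: 1.38577/0.0833333 → 16 → q, 0.94639/0.0416667 → 22 → w; chars qw.
Extended square: 0.05244/0.00833333 → 6, 0.02973/0.00416667 → 7; chars 67.

LF90qw67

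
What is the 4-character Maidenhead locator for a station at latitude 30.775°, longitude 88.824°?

Add 180° to longitude and 90° to latitude: 268.82, 120.78.
Field (20°×10°, letters A–R): lon ⌊268.82/20⌋ = 13 → N; lat ⌊120.78/10⌋ = 12 → M.
Square (2°×1°, digits 0–9): lon ⌊8.82/2⌋ = 4; lat ⌊0.78/1⌋ = 0.

NM40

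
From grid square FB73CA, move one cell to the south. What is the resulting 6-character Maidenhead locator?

FB72cx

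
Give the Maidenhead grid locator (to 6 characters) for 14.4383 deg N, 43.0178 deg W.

GK84lk

Shift to the Maidenhead origin (180°W, 90°S): lon 136.9822, lat 104.4383.
Field: 136.9822/20 → 6 → G, 104.4383/10 → 10 → K; chars GK.
Square: 16.9822/2 → 8, 4.4383/1 → 4; chars 84.
Subsquare: 0.9822/0.0833333 → 11 → l, 0.4383/0.0416667 → 10 → k; chars lk.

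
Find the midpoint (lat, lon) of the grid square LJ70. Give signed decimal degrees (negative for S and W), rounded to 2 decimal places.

Field L=11, J=9: +11·20° lon, +9·10° lat → SW at lon 40°, lat 0°.
Square 7, 0: +7·2° lon, +0·1° lat → SW at lon 54°, lat 0°.
Cell spans 2° lon × 1° lat. Centre is SW corner plus half of each.
latitude 0.50, longitude 55.00.

0.50, 55.00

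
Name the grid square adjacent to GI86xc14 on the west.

GI86xc04

Longitude extended square 1; −1 → 0.
The latitude characters are unchanged.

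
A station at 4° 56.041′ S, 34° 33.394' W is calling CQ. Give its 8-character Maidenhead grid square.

Offset from 180°W / 90°S: lon 145.44343°, lat 85.06598°.
Field: 145.44343/20 → 7 → H, 85.06598/10 → 8 → I; chars HI.
Square: 5.44343/2 → 2, 5.06598/1 → 5; chars 25.
Subsquare: 1.44343/0.0833333 → 17 → r, 0.06598/0.0416667 → 1 → b; chars rb.
Extended square: 0.02677/0.00833333 → 3, 0.02432/0.00416667 → 5; chars 35.

HI25rb35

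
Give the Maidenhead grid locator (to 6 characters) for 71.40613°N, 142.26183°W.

Shift to the Maidenhead origin (180°W, 90°S): lon 37.7382, lat 161.4061.
Field: lon ⌊37.7382/20⌋ = 1 → B; lat ⌊161.4061/10⌋ = 16 → Q.
Square: lon ⌊17.7382/2⌋ = 8; lat ⌊1.4061/1⌋ = 1.
Subsquare: lon ⌊1.7382/0.0833333⌋ = 20 → u; lat ⌊0.4061/0.0416667⌋ = 9 → j.

BQ81uj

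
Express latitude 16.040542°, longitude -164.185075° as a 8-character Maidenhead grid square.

Shift to the Maidenhead origin (180°W, 90°S): lon 15.81492, lat 106.04054.
Field: lon ⌊15.81492/20⌋ = 0 → A; lat ⌊106.04054/10⌋ = 10 → K.
Square: lon ⌊15.81492/2⌋ = 7; lat ⌊6.04054/1⌋ = 6.
Subsquare: lon ⌊1.81492/0.0833333⌋ = 21 → v; lat ⌊0.04054/0.0416667⌋ = 0 → a.
Extended square: lon ⌊0.06492/0.00833333⌋ = 7; lat ⌊0.04054/0.00416667⌋ = 9.

AK76va79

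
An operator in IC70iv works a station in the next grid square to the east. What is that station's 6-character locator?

Longitude subsquare i = 8; +1 → 9 = j.
The latitude characters are unchanged.

IC70jv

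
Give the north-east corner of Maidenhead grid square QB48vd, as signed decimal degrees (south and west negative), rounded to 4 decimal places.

Field Q=16, B=1: +16·20° lon, +1·10° lat → SW at lon 140°, lat -80°.
Square 4, 8: +4·2° lon, +8·1° lat → SW at lon 148°, lat -72°.
Subsquare v=21, d=3: +21·0.0833333° lon, +3·0.0416667° lat → SW at lon 149.75°, lat -71.875°.
Cell spans 0.0833333° lon × 0.0416667° lat. NE corner is SW corner plus one full cell.
latitude -71.8333, longitude 149.8333.

-71.8333, 149.8333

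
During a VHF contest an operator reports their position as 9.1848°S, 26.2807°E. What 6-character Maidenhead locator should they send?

KI30dt

Offset from 180°W / 90°S: lon 206.2807°, lat 80.8152°.
Field: 206.2807/20 → 10 → K, 80.8152/10 → 8 → I; chars KI.
Square: 6.2807/2 → 3, 0.8152/1 → 0; chars 30.
Subsquare: 0.2807/0.0833333 → 3 → d, 0.8152/0.0416667 → 19 → t; chars dt.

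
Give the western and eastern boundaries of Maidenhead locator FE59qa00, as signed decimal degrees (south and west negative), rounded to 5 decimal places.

Field F=5, E=4: +5·20° lon, +4·10° lat → SW at lon -80°, lat -50°.
Square 5, 9: +5·2° lon, +9·1° lat → SW at lon -70°, lat -41°.
Subsquare q=16, a=0: +16·0.0833333° lon, +0·0.0416667° lat → SW at lon -68.6667°, lat -41°.
Extended square 0, 0: +0·0.00833333° lon, +0·0.00416667° lat → SW at lon -68.6667°, lat -41°.
Cell spans 0.00833333° lon × 0.00416667° lat.
west -68.66667, east -68.65833.

-68.66667, -68.65833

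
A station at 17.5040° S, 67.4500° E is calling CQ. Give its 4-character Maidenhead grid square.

MH32

Add 180° to longitude and 90° to latitude: 247.45, 72.50.
Field: 247.45/20 → 12 → M, 72.50/10 → 7 → H; chars MH.
Square: 7.45/2 → 3, 2.50/1 → 2; chars 32.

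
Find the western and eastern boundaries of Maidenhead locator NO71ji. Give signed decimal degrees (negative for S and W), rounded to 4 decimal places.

94.7500, 94.8333

Field N=13, O=14: +13·20° lon, +14·10° lat → SW at lon 80°, lat 50°.
Square 7, 1: +7·2° lon, +1·1° lat → SW at lon 94°, lat 51°.
Subsquare j=9, i=8: +9·0.0833333° lon, +8·0.0416667° lat → SW at lon 94.75°, lat 51.3333°.
Cell spans 0.0833333° lon × 0.0416667° lat.
west 94.7500, east 94.8333.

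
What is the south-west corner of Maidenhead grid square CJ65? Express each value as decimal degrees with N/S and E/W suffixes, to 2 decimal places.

5.00° N, 128.00° W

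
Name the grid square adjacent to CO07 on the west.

BO97

Longitude square 0; −1 → -1, wraps to 9, carry into field.
Longitude field C = 2; −1 → 1 = B.
The latitude characters are unchanged.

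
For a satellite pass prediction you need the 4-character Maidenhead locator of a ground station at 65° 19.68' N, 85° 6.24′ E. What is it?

Add 180° to longitude and 90° to latitude: 265.10, 155.33.
Field: 265.10/20 → 13 → N, 155.33/10 → 15 → P; chars NP.
Square: 5.10/2 → 2, 5.33/1 → 5; chars 25.

NP25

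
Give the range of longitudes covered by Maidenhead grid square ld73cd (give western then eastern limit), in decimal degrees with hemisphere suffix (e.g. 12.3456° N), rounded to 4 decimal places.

Field L=11, D=3: +11·20° lon, +3·10° lat → SW at lon 40°, lat -60°.
Square 7, 3: +7·2° lon, +3·1° lat → SW at lon 54°, lat -57°.
Subsquare c=2, d=3: +2·0.0833333° lon, +3·0.0416667° lat → SW at lon 54.1667°, lat -56.875°.
Cell spans 0.0833333° lon × 0.0416667° lat.
west 54.1667° E, east 54.2500° E.

54.1667° E, 54.2500° E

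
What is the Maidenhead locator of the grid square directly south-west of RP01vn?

RP01um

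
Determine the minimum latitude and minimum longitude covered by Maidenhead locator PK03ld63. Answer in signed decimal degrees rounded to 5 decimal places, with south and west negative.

13.13750, 120.96667

Field P=15, K=10: +15·20° lon, +10·10° lat → SW at lon 120°, lat 10°.
Square 0, 3: +0·2° lon, +3·1° lat → SW at lon 120°, lat 13°.
Subsquare l=11, d=3: +11·0.0833333° lon, +3·0.0416667° lat → SW at lon 120.917°, lat 13.125°.
Extended square 6, 3: +6·0.00833333° lon, +3·0.00416667° lat → SW at lon 120.967°, lat 13.1375°.
latitude 13.13750, longitude 120.96667.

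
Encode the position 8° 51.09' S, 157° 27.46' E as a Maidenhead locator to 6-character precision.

QI81rd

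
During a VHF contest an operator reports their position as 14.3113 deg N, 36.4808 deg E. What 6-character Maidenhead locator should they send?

KK84fh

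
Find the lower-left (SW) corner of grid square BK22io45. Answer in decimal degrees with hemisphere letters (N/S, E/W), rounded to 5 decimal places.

12.60417° N, 155.30000° W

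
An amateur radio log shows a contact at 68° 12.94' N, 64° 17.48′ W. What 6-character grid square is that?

FP78uf

Shift to the Maidenhead origin (180°W, 90°S): lon 115.7087, lat 158.2157.
Field: 115.7087/20 → 5 → F, 158.2157/10 → 15 → P; chars FP.
Square: 15.7087/2 → 7, 8.2157/1 → 8; chars 78.
Subsquare: 1.7087/0.0833333 → 20 → u, 0.2157/0.0416667 → 5 → f; chars uf.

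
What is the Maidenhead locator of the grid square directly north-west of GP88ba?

GP88ab

Longitude subsquare b = 1; −1 → 0 = a.
Latitude subsquare a = 0; +1 → 1 = b.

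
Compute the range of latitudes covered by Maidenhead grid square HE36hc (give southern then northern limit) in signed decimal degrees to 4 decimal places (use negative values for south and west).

-43.9167, -43.8750

Field H=7, E=4: +7·20° lon, +4·10° lat → SW at lon -40°, lat -50°.
Square 3, 6: +3·2° lon, +6·1° lat → SW at lon -34°, lat -44°.
Subsquare h=7, c=2: +7·0.0833333° lon, +2·0.0416667° lat → SW at lon -33.4167°, lat -43.9167°.
Cell spans 0.0833333° lon × 0.0416667° lat.
south -43.9167, north -43.8750.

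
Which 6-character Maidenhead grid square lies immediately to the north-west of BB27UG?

Longitude subsquare u = 20; −1 → 19 = t.
Latitude subsquare g = 6; +1 → 7 = h.

BB27th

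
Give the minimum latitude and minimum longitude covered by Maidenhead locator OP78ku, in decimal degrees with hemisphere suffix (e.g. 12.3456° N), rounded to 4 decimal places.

68.8333° N, 114.8333° E

Field O=14, P=15: +14·20° lon, +15·10° lat → SW at lon 100°, lat 60°.
Square 7, 8: +7·2° lon, +8·1° lat → SW at lon 114°, lat 68°.
Subsquare k=10, u=20: +10·0.0833333° lon, +20·0.0416667° lat → SW at lon 114.833°, lat 68.8333°.
latitude 68.8333° N, longitude 114.8333° E.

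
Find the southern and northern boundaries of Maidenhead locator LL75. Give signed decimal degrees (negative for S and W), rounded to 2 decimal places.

25.00, 26.00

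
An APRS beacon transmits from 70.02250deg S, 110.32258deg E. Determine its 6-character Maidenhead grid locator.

OB59dx

Offset from 180°W / 90°S: lon 290.3226°, lat 19.9775°.
Field: lon ⌊290.3226/20⌋ = 14 → O; lat ⌊19.9775/10⌋ = 1 → B.
Square: lon ⌊10.3226/2⌋ = 5; lat ⌊9.9775/1⌋ = 9.
Subsquare: lon ⌊0.3226/0.0833333⌋ = 3 → d; lat ⌊0.9775/0.0416667⌋ = 23 → x.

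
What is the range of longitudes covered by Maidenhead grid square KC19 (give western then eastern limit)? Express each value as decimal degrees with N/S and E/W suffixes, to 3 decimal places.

22.000° E, 24.000° E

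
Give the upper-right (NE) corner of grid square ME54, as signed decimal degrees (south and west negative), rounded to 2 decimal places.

Field M=12, E=4: +12·20° lon, +4·10° lat → SW at lon 60°, lat -50°.
Square 5, 4: +5·2° lon, +4·1° lat → SW at lon 70°, lat -46°.
Cell spans 2° lon × 1° lat. NE corner is SW corner plus one full cell.
latitude -45.00, longitude 72.00.

-45.00, 72.00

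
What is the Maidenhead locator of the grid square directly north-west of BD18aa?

BD08xb

Longitude subsquare a = 0; −1 → -1, wraps to 23 = x, carry into square.
Longitude square 1; −1 → 0.
Latitude subsquare a = 0; +1 → 1 = b.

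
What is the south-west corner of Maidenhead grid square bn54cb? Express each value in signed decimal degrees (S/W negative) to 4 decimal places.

Field B=1, N=13: +1·20° lon, +13·10° lat → SW at lon -160°, lat 40°.
Square 5, 4: +5·2° lon, +4·1° lat → SW at lon -150°, lat 44°.
Subsquare c=2, b=1: +2·0.0833333° lon, +1·0.0416667° lat → SW at lon -149.833°, lat 44.0417°.
latitude 44.0417, longitude -149.8333.

44.0417, -149.8333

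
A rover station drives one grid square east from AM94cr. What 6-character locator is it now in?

Longitude subsquare c = 2; +1 → 3 = d.
The latitude characters are unchanged.

AM94dr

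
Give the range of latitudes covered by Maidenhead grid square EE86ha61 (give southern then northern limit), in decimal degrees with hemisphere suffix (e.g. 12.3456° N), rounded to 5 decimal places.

43.99583° S, 43.99167° S

Field E=4, E=4: +4·20° lon, +4·10° lat → SW at lon -100°, lat -50°.
Square 8, 6: +8·2° lon, +6·1° lat → SW at lon -84°, lat -44°.
Subsquare h=7, a=0: +7·0.0833333° lon, +0·0.0416667° lat → SW at lon -83.4167°, lat -44°.
Extended square 6, 1: +6·0.00833333° lon, +1·0.00416667° lat → SW at lon -83.3667°, lat -43.9958°.
Cell spans 0.00833333° lon × 0.00416667° lat.
south 43.99583° S, north 43.99167° S.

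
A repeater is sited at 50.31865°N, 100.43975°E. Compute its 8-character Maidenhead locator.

Shift to the Maidenhead origin (180°W, 90°S): lon 280.43975, lat 140.31865.
Field: lon ⌊280.43975/20⌋ = 14 → O; lat ⌊140.31865/10⌋ = 14 → O.
Square: lon ⌊0.43975/2⌋ = 0; lat ⌊0.31865/1⌋ = 0.
Subsquare: lon ⌊0.43975/0.0833333⌋ = 5 → f; lat ⌊0.31865/0.0416667⌋ = 7 → h.
Extended square: lon ⌊0.02308/0.00833333⌋ = 2; lat ⌊0.02698/0.00416667⌋ = 6.

OO00fh26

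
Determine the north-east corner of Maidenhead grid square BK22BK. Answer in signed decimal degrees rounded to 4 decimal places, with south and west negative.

12.4583, -155.8333

Field B=1, K=10: +1·20° lon, +10·10° lat → SW at lon -160°, lat 10°.
Square 2, 2: +2·2° lon, +2·1° lat → SW at lon -156°, lat 12°.
Subsquare b=1, k=10: +1·0.0833333° lon, +10·0.0416667° lat → SW at lon -155.917°, lat 12.4167°.
Cell spans 0.0833333° lon × 0.0416667° lat. NE corner is SW corner plus one full cell.
latitude 12.4583, longitude -155.8333.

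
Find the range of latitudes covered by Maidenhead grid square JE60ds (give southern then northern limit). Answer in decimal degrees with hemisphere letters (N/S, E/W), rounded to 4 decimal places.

49.2500° S, 49.2083° S

Field J=9, E=4: +9·20° lon, +4·10° lat → SW at lon 0°, lat -50°.
Square 6, 0: +6·2° lon, +0·1° lat → SW at lon 12°, lat -50°.
Subsquare d=3, s=18: +3·0.0833333° lon, +18·0.0416667° lat → SW at lon 12.25°, lat -49.25°.
Cell spans 0.0833333° lon × 0.0416667° lat.
south 49.2500° S, north 49.2083° S.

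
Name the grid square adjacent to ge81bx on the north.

GE82ba

Latitude subsquare x = 23; +1 → 24, wraps to 0 = a, carry into square.
Latitude square 1; +1 → 2.
The longitude characters are unchanged.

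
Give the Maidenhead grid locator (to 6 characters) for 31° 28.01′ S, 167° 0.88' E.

Add 180° to longitude and 90° to latitude: 347.0147, 58.5332.
Field (20°×10°, letters A–R): lon ⌊347.0147/20⌋ = 17 → R; lat ⌊58.5332/10⌋ = 5 → F.
Square (2°×1°, digits 0–9): lon ⌊7.0147/2⌋ = 3; lat ⌊8.5332/1⌋ = 8.
Subsquare (5′×2.5′, letters a–x): lon ⌊1.0147/0.0833333⌋ = 12 → m; lat ⌊0.5332/0.0416667⌋ = 12 → m.

RF38mm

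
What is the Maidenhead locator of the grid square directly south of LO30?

LN39

Latitude square 0; −1 → -1, wraps to 9, carry into field.
Latitude field O = 14; −1 → 13 = N.
The longitude characters are unchanged.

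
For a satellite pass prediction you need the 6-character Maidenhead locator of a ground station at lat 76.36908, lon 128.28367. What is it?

PQ46di

Shift to the Maidenhead origin (180°W, 90°S): lon 308.2837, lat 166.3691.
Field (20°×10°, letters A–R): lon ⌊308.2837/20⌋ = 15 → P; lat ⌊166.3691/10⌋ = 16 → Q.
Square (2°×1°, digits 0–9): lon ⌊8.2837/2⌋ = 4; lat ⌊6.3691/1⌋ = 6.
Subsquare (5′×2.5′, letters a–x): lon ⌊0.2837/0.0833333⌋ = 3 → d; lat ⌊0.3691/0.0416667⌋ = 8 → i.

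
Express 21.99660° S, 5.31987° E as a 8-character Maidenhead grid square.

Shift to the Maidenhead origin (180°W, 90°S): lon 185.31987, lat 68.00340.
Field: lon ⌊185.31987/20⌋ = 9 → J; lat ⌊68.00340/10⌋ = 6 → G.
Square: lon ⌊5.31987/2⌋ = 2; lat ⌊8.00340/1⌋ = 8.
Subsquare: lon ⌊1.31987/0.0833333⌋ = 15 → p; lat ⌊0.00340/0.0416667⌋ = 0 → a.
Extended square: lon ⌊0.06987/0.00833333⌋ = 8; lat ⌊0.00340/0.00416667⌋ = 0.

JG28pa80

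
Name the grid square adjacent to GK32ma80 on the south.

GK31mx89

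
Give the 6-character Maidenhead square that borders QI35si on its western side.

QI35ri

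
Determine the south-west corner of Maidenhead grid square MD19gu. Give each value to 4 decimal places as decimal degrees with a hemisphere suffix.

50.1667° S, 62.5000° E

Field M=12, D=3: +12·20° lon, +3·10° lat → SW at lon 60°, lat -60°.
Square 1, 9: +1·2° lon, +9·1° lat → SW at lon 62°, lat -51°.
Subsquare g=6, u=20: +6·0.0833333° lon, +20·0.0416667° lat → SW at lon 62.5°, lat -50.1667°.
latitude 50.1667° S, longitude 62.5000° E.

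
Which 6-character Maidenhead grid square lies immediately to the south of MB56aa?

MB55ax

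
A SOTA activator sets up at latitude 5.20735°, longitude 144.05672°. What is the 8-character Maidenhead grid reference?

QJ25ae69

Add 180° to longitude and 90° to latitude: 324.05672, 95.20735.
Field: lon ⌊324.05672/20⌋ = 16 → Q; lat ⌊95.20735/10⌋ = 9 → J.
Square: lon ⌊4.05672/2⌋ = 2; lat ⌊5.20735/1⌋ = 5.
Subsquare: lon ⌊0.05672/0.0833333⌋ = 0 → a; lat ⌊0.20735/0.0416667⌋ = 4 → e.
Extended square: lon ⌊0.05672/0.00833333⌋ = 6; lat ⌊0.04068/0.00416667⌋ = 9.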